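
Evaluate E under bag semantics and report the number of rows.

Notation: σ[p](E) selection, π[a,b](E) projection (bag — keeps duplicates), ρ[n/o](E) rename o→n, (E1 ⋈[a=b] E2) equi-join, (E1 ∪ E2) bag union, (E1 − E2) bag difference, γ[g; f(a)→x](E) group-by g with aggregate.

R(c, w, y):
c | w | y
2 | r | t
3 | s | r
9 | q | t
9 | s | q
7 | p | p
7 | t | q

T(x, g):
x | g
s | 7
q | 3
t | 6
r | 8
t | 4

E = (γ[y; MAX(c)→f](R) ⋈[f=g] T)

Subexpression sizes:
  R → 6
  γ[y; MAX(c)→f](R) → 4
  T → 5
  (γ[y; MAX(c)→f](R) ⋈[f=g] T) → 2

|E| = 2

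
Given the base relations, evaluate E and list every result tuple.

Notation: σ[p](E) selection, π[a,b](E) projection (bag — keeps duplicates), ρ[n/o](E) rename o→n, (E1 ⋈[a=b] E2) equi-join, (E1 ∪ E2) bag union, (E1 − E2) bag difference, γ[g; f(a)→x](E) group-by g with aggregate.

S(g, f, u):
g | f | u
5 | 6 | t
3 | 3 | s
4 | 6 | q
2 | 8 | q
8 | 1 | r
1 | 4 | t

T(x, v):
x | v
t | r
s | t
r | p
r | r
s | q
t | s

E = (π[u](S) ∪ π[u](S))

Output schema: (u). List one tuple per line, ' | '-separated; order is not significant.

Stepwise |·|:
  S → 6
  π[u](S) → 6
  S → 6
  π[u](S) → 6
  (π[u](S) ∪ π[u](S)) → 12

== RESULT ==
u
q
q
q
q
r
r
s
s
t
t
t
t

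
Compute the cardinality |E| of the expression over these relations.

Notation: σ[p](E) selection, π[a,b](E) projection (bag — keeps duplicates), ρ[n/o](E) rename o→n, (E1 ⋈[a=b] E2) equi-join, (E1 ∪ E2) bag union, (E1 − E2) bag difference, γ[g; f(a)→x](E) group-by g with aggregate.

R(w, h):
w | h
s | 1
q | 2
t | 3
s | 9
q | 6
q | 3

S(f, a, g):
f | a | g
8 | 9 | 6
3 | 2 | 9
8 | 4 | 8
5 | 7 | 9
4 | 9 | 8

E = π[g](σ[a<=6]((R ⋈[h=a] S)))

Stepwise |·|:
  R → 6
  S → 5
  (R ⋈[h=a] S) → 3
  σ[a<=6]((R ⋈[h=a] S)) → 1
  π[g](σ[a<=6]((R ⋈[h=a] S))) → 1

|E| = 1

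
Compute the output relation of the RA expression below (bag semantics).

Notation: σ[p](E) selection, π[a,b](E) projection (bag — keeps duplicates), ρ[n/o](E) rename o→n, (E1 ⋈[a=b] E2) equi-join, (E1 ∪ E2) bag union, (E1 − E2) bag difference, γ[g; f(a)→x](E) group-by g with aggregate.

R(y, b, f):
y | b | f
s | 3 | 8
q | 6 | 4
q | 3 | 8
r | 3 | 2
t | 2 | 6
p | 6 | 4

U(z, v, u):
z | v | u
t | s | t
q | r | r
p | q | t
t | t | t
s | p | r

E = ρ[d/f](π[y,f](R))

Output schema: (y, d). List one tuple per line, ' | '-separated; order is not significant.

Row counts bottom-up:
  R → 6
  π[y,f](R) → 6
  ρ[d/f](π[y,f](R)) → 6

== RESULT ==
y | d
p | 4
q | 4
q | 8
r | 2
s | 8
t | 6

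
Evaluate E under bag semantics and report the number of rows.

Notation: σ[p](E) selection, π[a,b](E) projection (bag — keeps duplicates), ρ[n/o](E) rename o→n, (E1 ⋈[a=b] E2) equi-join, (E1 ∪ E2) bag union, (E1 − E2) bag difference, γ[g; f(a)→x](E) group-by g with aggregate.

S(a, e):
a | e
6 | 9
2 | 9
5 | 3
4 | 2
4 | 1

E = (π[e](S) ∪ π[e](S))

Per-node cardinality:
  S → 5
  π[e](S) → 5
  S → 5
  π[e](S) → 5
  (π[e](S) ∪ π[e](S)) → 10

|E| = 10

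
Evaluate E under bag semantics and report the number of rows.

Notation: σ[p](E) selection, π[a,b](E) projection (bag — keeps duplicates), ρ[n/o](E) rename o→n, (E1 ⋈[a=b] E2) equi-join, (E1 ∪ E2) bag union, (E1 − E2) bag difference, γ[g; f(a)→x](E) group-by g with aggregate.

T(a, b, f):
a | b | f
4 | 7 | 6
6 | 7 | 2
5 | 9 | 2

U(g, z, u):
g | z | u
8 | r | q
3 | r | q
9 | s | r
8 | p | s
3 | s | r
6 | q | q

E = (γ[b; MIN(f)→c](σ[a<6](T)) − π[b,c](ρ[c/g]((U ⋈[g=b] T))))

Row counts bottom-up:
  T → 3
  σ[a<6](T) → 2
  γ[b; MIN(f)→c](σ[a<6](T)) → 2
  U → 6
  T → 3
  (U ⋈[g=b] T) → 1
  ρ[c/g]((U ⋈[g=b] T)) → 1
  π[b,c](ρ[c/g]((U ⋈[g=b] T))) → 1
  (γ[b; MIN(f)→c](σ[a<6](T)) − π[b,c](ρ[c/g]((U ⋈[g=b] T)))) → 2

|E| = 2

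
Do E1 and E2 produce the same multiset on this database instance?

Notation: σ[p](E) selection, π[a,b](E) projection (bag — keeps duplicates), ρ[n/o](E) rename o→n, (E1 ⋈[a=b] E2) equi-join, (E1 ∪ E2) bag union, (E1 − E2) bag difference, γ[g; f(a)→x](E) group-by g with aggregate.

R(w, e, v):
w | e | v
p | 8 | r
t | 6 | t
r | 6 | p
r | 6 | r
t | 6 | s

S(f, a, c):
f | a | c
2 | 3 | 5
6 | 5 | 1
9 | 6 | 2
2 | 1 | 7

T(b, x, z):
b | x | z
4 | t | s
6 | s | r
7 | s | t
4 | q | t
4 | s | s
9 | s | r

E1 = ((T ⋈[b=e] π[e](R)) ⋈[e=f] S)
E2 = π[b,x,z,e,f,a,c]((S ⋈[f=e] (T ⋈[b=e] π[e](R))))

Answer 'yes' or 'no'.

E1 stepwise |·|:
  T → 6
  R → 5
  π[e](R) → 5
  (T ⋈[b=e] π[e](R)) → 4
  S → 4
  ((T ⋈[b=e] π[e](R)) ⋈[e=f] S) → 4
E2 stepwise |·|:
  S → 4
  T → 6
  R → 5
  π[e](R) → 5
  (T ⋈[b=e] π[e](R)) → 4
  (S ⋈[f=e] (T ⋈[b=e] π[e](R))) → 4
  π[b,x,z,e,f,a,c]((S ⋈[f=e] (T ⋈[b=e] π[e](R)))) → 4

E1 and E2 produce the same multiset:
b | x | z | e | f | a | c
6 | s | r | 6 | 6 | 5 | 1
6 | s | r | 6 | 6 | 5 | 1
6 | s | r | 6 | 6 | 5 | 1
6 | s | r | 6 | 6 | 5 | 1

yes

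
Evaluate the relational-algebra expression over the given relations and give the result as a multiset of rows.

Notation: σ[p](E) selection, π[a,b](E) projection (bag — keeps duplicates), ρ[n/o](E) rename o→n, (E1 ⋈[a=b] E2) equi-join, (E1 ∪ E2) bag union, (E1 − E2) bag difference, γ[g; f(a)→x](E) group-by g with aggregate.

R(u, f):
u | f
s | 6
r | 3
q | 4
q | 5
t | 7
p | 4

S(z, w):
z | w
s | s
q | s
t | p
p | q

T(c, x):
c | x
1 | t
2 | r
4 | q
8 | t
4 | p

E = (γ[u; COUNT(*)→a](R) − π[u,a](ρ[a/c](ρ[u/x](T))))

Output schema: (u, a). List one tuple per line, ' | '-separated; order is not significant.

Subexpression sizes:
  R → 6
  γ[u; COUNT(*)→a](R) → 5
  T → 5
  ρ[u/x](T) → 5
  ρ[a/c](ρ[u/x](T)) → 5
  π[u,a](ρ[a/c](ρ[u/x](T))) → 5
  (γ[u; COUNT(*)→a](R) − π[u,a](ρ[a/c](ρ[u/x](T)))) → 4

== RESULT ==
u | a
p | 1
q | 2
r | 1
s | 1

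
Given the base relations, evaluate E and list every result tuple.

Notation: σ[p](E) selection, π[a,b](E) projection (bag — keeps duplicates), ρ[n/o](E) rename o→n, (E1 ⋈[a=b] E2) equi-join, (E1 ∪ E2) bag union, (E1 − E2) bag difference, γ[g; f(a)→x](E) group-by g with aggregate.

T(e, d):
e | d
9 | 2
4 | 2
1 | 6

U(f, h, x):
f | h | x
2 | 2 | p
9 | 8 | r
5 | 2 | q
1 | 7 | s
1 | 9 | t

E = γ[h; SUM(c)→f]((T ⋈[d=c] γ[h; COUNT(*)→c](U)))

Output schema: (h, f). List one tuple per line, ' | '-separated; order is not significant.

Row counts bottom-up:
  T → 3
  U → 5
  γ[h; COUNT(*)→c](U) → 4
  (T ⋈[d=c] γ[h; COUNT(*)→c](U)) → 2
  γ[h; SUM(c)→f]((T ⋈[d=c] γ[h; COUNT(*)→c](U))) → 1

== RESULT ==
h | f
2 | 4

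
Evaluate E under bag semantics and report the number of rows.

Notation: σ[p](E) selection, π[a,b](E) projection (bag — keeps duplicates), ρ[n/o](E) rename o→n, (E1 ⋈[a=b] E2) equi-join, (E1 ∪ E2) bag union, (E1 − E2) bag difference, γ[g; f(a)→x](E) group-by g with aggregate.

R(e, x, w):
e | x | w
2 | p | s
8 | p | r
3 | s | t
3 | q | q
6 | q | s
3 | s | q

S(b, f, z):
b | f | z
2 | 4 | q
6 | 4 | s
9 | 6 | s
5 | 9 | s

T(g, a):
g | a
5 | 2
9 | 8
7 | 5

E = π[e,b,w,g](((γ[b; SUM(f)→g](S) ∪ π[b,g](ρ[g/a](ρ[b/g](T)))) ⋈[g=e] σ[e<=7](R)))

Per-node cardinality:
  S → 4
  γ[b; SUM(f)→g](S) → 4
  T → 3
  ρ[b/g](T) → 3
  ρ[g/a](ρ[b/g](T)) → 3
  π[b,g](ρ[g/a](ρ[b/g](T))) → 3
  (γ[b; SUM(f)→g](S) ∪ π[b,g](ρ[g/a](ρ[b/g](T)))) → 7
  R → 6
  σ[e<=7](R) → 5
  ((γ[b; SUM(f)→g](S) ∪ π[b,g](ρ[g/a](ρ[b/g](T)))) ⋈[g=e] σ[e<=7](R)) → 2
  π[e,b,w,g](((γ[b; SUM(f)→g](S) ∪ π[b,g](ρ[g/a](ρ[b/g](T)))) ⋈[g=e] σ[e<=7](R))) → 2

|E| = 2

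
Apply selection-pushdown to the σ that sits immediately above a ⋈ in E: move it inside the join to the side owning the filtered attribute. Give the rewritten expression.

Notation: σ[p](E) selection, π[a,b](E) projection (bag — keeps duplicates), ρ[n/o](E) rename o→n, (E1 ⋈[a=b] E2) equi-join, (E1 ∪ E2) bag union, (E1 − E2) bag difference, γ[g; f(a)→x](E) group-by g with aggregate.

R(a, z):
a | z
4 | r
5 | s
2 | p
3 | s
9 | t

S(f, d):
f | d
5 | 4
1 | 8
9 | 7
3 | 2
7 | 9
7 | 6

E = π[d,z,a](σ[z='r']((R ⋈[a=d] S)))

σ filters on z, owned by the left side.
E' = π[d,z,a]((σ[z='r'](R) ⋈[a=d] S))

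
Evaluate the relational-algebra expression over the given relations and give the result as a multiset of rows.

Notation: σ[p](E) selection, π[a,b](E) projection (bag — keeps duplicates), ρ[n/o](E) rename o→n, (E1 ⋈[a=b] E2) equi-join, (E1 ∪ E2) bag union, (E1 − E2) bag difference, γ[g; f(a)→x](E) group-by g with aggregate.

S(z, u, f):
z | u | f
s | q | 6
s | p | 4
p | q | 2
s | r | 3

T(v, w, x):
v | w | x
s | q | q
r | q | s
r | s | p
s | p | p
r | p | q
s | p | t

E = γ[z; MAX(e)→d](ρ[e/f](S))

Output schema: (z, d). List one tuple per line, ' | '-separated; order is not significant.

Stepwise |·|:
  S → 4
  ρ[e/f](S) → 4
  γ[z; MAX(e)→d](ρ[e/f](S)) → 2

== RESULT ==
z | d
p | 2
s | 6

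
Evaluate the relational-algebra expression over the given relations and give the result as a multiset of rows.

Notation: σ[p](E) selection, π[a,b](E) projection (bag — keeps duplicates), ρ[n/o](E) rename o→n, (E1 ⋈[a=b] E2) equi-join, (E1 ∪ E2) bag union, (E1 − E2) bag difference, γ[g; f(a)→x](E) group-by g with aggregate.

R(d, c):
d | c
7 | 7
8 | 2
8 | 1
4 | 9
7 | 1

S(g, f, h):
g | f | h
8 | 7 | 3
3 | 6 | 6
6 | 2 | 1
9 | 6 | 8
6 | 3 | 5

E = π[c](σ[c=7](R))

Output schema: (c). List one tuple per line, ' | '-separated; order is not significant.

Stepwise |·|:
  R → 5
  σ[c=7](R) → 1
  π[c](σ[c=7](R)) → 1

== RESULT ==
c
7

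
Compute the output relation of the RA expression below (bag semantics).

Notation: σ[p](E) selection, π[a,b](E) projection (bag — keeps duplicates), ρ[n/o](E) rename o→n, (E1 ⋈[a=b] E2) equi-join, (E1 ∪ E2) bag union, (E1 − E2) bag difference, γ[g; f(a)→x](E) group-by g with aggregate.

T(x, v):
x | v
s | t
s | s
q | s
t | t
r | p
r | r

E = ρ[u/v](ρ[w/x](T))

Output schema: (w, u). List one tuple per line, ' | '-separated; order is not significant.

Stepwise |·|:
  T → 6
  ρ[w/x](T) → 6
  ρ[u/v](ρ[w/x](T)) → 6

== RESULT ==
w | u
q | s
r | p
r | r
s | s
s | t
t | t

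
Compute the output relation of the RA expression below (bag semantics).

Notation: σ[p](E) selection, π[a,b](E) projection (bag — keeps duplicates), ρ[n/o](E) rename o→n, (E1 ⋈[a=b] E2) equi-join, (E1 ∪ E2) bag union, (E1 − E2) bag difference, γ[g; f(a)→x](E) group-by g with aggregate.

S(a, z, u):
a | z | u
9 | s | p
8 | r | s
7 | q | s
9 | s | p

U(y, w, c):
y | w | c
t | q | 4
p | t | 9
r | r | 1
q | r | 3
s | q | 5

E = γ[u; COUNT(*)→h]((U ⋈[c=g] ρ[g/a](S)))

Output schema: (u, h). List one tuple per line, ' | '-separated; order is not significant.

Subexpression sizes:
  U → 5
  S → 4
  ρ[g/a](S) → 4
  (U ⋈[c=g] ρ[g/a](S)) → 2
  γ[u; COUNT(*)→h]((U ⋈[c=g] ρ[g/a](S))) → 1

== RESULT ==
u | h
p | 2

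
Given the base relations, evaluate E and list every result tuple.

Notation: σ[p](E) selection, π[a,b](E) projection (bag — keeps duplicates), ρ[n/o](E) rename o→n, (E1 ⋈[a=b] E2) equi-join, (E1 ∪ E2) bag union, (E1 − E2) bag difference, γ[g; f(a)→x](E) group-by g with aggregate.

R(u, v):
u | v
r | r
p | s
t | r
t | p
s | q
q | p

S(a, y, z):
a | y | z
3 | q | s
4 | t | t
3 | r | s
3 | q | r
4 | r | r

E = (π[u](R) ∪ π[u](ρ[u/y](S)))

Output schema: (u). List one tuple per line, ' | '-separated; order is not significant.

Subexpression sizes:
  R → 6
  π[u](R) → 6
  S → 5
  ρ[u/y](S) → 5
  π[u](ρ[u/y](S)) → 5
  (π[u](R) ∪ π[u](ρ[u/y](S))) → 11

== RESULT ==
u
p
q
q
q
r
r
r
s
t
t
t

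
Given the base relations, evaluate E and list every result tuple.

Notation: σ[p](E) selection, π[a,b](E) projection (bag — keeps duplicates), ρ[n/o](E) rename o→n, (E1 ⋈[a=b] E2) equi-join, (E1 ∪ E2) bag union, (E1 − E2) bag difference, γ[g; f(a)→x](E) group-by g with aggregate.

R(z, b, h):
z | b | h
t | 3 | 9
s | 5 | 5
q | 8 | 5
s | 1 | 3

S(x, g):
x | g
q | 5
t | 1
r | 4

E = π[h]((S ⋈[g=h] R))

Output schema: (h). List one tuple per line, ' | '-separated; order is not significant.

Subexpression sizes:
  S → 3
  R → 4
  (S ⋈[g=h] R) → 2
  π[h]((S ⋈[g=h] R)) → 2

== RESULT ==
h
5
5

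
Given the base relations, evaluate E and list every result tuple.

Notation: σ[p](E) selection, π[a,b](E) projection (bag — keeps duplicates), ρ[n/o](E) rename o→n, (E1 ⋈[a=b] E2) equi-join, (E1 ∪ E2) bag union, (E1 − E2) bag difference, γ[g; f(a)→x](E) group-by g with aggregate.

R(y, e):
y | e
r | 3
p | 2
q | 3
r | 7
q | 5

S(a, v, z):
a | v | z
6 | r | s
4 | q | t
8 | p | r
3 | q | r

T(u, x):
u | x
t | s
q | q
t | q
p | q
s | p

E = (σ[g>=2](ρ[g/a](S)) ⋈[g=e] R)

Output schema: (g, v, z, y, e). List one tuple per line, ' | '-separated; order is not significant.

Subexpression sizes:
  S → 4
  ρ[g/a](S) → 4
  σ[g>=2](ρ[g/a](S)) → 4
  R → 5
  (σ[g>=2](ρ[g/a](S)) ⋈[g=e] R) → 2

== RESULT ==
g | v | z | y | e
3 | q | r | q | 3
3 | q | r | r | 3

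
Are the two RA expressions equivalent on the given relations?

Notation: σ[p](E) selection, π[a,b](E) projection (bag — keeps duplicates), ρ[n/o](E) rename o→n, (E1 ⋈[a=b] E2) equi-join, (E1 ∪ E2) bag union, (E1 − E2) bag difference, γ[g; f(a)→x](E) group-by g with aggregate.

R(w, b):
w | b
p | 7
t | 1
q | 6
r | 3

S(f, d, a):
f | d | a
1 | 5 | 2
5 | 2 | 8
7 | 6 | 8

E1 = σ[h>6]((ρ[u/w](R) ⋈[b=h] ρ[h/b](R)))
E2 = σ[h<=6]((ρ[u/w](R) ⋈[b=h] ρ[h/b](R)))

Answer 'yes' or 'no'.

E1 per-node cardinality:
  R → 4
  ρ[u/w](R) → 4
  R → 4
  ρ[h/b](R) → 4
  (ρ[u/w](R) ⋈[b=h] ρ[h/b](R)) → 4
  σ[h>6]((ρ[u/w](R) ⋈[b=h] ρ[h/b](R))) → 1
E2 per-node cardinality:
  R → 4
  ρ[u/w](R) → 4
  R → 4
  ρ[h/b](R) → 4
  (ρ[u/w](R) ⋈[b=h] ρ[h/b](R)) → 4
  σ[h<=6]((ρ[u/w](R) ⋈[b=h] ρ[h/b](R))) → 3

E1 result:
u | b | w | h
p | 7 | p | 7
E2 result:
u | b | w | h
q | 6 | q | 6
r | 3 | r | 3
t | 1 | t | 1
Witness: ('p', 7, 'p', 7) appears 1× in E1 but 0× in E2.

no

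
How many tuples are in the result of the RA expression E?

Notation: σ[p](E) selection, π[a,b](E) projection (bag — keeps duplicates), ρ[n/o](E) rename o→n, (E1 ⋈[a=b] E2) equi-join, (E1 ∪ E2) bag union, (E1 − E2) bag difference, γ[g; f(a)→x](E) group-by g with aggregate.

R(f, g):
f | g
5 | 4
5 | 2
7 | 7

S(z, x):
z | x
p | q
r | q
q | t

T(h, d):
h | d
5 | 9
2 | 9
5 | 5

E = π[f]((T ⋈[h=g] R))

Row counts bottom-up:
  T → 3
  R → 3
  (T ⋈[h=g] R) → 1
  π[f]((T ⋈[h=g] R)) → 1

|E| = 1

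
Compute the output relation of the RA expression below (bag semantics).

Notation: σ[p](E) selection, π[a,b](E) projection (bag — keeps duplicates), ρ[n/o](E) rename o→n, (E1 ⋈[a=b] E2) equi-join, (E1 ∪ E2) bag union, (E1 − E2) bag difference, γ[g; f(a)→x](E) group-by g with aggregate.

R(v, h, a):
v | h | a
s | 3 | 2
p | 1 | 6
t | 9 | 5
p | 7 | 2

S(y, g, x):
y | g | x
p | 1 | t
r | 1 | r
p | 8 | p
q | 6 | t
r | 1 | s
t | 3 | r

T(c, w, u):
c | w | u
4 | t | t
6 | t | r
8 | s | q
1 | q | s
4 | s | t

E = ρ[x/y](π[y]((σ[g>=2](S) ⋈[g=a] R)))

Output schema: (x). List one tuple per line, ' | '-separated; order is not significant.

Row counts bottom-up:
  S → 6
  σ[g>=2](S) → 3
  R → 4
  (σ[g>=2](S) ⋈[g=a] R) → 1
  π[y]((σ[g>=2](S) ⋈[g=a] R)) → 1
  ρ[x/y](π[y]((σ[g>=2](S) ⋈[g=a] R))) → 1

== RESULT ==
x
q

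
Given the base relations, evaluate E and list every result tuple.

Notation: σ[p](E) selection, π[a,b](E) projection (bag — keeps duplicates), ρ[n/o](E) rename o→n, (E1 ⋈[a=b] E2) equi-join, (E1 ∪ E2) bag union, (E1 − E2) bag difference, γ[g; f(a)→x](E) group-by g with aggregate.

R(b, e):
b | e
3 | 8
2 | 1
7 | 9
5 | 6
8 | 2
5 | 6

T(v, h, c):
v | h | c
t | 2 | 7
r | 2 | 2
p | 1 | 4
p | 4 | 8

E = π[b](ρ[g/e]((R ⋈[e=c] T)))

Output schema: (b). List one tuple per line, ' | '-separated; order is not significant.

Stepwise |·|:
  R → 6
  T → 4
  (R ⋈[e=c] T) → 2
  ρ[g/e]((R ⋈[e=c] T)) → 2
  π[b](ρ[g/e]((R ⋈[e=c] T))) → 2

== RESULT ==
b
3
8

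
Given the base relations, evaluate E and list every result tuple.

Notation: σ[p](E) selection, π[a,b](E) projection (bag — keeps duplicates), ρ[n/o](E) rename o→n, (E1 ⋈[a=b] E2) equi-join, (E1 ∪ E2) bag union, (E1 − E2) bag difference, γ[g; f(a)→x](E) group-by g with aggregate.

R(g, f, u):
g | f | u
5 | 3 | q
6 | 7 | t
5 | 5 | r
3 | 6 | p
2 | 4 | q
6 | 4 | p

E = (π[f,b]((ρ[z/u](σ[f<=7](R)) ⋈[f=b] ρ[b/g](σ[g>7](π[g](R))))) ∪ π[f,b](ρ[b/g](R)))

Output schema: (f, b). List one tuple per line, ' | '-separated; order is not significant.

Per-node cardinality:
  R → 6
  σ[f<=7](R) → 6
  ρ[z/u](σ[f<=7](R)) → 6
  R → 6
  π[g](R) → 6
  σ[g>7](π[g](R)) → 0
  ρ[b/g](σ[g>7](π[g](R))) → 0
  (ρ[z/u](σ[f<=7](R)) ⋈[f=b] ρ[b/g](σ[g>7](π[g](R)))) → 0
  π[f,b]((ρ[z/u](σ[f<=7](R)) ⋈[f=b] ρ[b/g](σ[g>7](π[g](R))))) → 0
  R → 6
  ρ[b/g](R) → 6
  π[f,b](ρ[b/g](R)) → 6
  (π[f,b]((ρ[z/u](σ[f<=7](R)) ⋈[f=b] ρ[b/g](σ[g>7](π[g](R))))) ∪ π[f,b](ρ[b/g](R))) → 6

== RESULT ==
f | b
3 | 5
4 | 2
4 | 6
5 | 5
6 | 3
7 | 6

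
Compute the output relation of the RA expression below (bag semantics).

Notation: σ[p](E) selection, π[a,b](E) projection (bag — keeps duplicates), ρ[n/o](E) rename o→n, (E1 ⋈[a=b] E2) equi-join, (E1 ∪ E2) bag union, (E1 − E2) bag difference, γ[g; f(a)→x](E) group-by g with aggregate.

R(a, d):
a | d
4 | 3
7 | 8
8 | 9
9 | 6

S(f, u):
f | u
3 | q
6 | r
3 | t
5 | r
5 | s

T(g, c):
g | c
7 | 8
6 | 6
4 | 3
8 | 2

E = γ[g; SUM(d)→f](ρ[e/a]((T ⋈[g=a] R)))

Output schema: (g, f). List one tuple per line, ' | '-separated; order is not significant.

Per-node cardinality:
  T → 4
  R → 4
  (T ⋈[g=a] R) → 3
  ρ[e/a]((T ⋈[g=a] R)) → 3
  γ[g; SUM(d)→f](ρ[e/a]((T ⋈[g=a] R))) → 3

== RESULT ==
g | f
4 | 3
7 | 8
8 | 9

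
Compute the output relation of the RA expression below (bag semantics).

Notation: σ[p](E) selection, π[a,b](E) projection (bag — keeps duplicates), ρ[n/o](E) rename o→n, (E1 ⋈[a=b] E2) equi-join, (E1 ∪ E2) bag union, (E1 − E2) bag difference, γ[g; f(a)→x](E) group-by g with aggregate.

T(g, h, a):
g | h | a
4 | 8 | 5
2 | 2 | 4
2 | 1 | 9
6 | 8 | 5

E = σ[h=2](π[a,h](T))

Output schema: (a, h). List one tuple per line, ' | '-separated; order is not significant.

Per-node cardinality:
  T → 4
  π[a,h](T) → 4
  σ[h=2](π[a,h](T)) → 1

== RESULT ==
a | h
4 | 2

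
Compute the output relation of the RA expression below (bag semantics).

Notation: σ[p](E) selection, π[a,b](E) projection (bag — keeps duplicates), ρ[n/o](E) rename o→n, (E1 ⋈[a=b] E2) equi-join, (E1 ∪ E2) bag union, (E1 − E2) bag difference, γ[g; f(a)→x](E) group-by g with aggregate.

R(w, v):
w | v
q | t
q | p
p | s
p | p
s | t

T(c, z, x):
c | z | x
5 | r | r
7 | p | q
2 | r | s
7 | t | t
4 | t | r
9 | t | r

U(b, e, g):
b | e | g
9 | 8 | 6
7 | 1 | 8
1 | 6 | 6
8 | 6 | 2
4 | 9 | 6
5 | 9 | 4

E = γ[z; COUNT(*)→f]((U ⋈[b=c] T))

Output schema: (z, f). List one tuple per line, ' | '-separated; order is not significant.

Per-node cardinality:
  U → 6
  T → 6
  (U ⋈[b=c] T) → 5
  γ[z; COUNT(*)→f]((U ⋈[b=c] T)) → 3

== RESULT ==
z | f
p | 1
r | 1
t | 3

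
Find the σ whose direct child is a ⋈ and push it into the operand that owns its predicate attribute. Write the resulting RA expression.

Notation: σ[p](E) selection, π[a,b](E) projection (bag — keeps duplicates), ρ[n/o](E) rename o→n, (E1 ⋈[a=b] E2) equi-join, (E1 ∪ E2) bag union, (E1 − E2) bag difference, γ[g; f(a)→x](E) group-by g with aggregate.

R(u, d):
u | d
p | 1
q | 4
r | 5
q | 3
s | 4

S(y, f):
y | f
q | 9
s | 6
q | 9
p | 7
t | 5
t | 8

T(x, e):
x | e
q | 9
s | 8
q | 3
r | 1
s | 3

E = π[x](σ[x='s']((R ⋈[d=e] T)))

σ filters on x, owned by the right side.
E' = π[x]((R ⋈[d=e] σ[x='s'](T)))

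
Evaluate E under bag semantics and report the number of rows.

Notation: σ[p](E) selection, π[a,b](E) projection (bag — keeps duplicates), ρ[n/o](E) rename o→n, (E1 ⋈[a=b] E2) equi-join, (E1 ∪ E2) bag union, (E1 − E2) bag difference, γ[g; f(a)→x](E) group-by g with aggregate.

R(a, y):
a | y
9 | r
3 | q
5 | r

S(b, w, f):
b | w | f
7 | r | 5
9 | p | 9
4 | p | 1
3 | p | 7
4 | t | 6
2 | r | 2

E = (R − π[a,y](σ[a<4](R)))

Stepwise |·|:
  R → 3
  R → 3
  σ[a<4](R) → 1
  π[a,y](σ[a<4](R)) → 1
  (R − π[a,y](σ[a<4](R))) → 2

|E| = 2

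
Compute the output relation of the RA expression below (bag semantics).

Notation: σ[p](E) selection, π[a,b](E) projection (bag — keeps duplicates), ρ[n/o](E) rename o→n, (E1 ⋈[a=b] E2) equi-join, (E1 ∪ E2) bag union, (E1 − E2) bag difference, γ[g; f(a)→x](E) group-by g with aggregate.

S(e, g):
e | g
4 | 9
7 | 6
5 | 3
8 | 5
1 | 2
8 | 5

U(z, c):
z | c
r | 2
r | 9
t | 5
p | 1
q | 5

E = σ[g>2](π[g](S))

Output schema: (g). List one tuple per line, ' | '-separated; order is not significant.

Stepwise |·|:
  S → 6
  π[g](S) → 6
  σ[g>2](π[g](S)) → 5

== RESULT ==
g
3
5
5
6
9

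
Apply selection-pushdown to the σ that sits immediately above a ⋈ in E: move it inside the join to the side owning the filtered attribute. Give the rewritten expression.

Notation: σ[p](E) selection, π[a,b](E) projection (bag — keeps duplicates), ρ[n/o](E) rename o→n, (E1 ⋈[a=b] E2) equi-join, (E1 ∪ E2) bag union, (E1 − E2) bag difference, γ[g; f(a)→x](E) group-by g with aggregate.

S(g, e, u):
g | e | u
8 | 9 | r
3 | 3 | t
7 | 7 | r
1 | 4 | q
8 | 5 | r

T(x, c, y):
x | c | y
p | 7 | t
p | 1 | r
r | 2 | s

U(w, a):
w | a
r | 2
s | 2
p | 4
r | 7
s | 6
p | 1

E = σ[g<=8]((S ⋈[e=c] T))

σ filters on g, owned by the left side.
E' = (σ[g<=8](S) ⋈[e=c] T)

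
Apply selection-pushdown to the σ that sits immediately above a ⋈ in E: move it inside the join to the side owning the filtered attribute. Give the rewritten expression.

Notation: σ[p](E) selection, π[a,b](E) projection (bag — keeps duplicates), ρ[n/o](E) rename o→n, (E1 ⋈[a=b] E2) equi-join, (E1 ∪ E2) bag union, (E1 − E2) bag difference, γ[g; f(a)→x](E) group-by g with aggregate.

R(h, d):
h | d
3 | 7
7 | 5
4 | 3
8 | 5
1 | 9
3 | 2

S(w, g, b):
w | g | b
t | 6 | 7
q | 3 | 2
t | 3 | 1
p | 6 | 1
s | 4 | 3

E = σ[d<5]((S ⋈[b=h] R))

σ filters on d, owned by the right side.
E' = (S ⋈[b=h] σ[d<5](R))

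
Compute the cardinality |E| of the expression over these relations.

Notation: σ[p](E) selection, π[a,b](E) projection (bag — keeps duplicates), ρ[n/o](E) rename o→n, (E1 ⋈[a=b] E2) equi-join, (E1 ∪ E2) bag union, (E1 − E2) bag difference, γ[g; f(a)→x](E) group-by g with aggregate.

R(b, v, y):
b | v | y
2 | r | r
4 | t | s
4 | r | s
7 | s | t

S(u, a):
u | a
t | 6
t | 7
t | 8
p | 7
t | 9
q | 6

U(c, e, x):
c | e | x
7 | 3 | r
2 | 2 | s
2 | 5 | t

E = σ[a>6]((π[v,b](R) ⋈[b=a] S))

Row counts bottom-up:
  R → 4
  π[v,b](R) → 4
  S → 6
  (π[v,b](R) ⋈[b=a] S) → 2
  σ[a>6]((π[v,b](R) ⋈[b=a] S)) → 2

|E| = 2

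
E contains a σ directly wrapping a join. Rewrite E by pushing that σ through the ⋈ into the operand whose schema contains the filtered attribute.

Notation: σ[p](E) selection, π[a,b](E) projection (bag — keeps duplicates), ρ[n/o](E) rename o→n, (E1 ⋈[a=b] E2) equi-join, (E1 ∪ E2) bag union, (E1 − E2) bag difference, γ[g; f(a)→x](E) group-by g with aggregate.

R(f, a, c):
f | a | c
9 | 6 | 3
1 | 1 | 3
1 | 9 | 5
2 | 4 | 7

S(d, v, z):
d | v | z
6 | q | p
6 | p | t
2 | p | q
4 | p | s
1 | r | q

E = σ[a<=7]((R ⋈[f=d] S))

σ filters on a, owned by the left side.
E' = (σ[a<=7](R) ⋈[f=d] S)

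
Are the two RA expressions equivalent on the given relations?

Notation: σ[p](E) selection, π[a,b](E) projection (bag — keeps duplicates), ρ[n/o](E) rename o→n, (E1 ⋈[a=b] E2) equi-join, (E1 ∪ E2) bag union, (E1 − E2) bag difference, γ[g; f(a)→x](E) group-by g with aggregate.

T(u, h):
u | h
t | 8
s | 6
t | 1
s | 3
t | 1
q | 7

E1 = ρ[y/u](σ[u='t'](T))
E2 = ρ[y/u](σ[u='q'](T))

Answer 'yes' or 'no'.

E1 per-node cardinality:
  T → 6
  σ[u='t'](T) → 3
  ρ[y/u](σ[u='t'](T)) → 3
E2 per-node cardinality:
  T → 6
  σ[u='q'](T) → 1
  ρ[y/u](σ[u='q'](T)) → 1

E1 result:
y | h
t | 1
t | 1
t | 8
E2 result:
y | h
q | 7
Witness: ('t', 8) appears 1× in E1 but 0× in E2.

no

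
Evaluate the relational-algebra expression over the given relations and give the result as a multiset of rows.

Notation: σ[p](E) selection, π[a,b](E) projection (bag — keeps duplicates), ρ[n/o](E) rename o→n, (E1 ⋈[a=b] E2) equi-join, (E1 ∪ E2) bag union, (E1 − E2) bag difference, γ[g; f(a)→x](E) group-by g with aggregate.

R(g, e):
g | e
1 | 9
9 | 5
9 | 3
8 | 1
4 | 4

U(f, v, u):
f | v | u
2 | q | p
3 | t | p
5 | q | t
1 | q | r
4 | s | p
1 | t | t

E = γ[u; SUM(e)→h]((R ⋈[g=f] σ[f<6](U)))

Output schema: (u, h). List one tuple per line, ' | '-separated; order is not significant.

Row counts bottom-up:
  R → 5
  U → 6
  σ[f<6](U) → 6
  (R ⋈[g=f] σ[f<6](U)) → 3
  γ[u; SUM(e)→h]((R ⋈[g=f] σ[f<6](U))) → 3

== RESULT ==
u | h
p | 4
r | 9
t | 9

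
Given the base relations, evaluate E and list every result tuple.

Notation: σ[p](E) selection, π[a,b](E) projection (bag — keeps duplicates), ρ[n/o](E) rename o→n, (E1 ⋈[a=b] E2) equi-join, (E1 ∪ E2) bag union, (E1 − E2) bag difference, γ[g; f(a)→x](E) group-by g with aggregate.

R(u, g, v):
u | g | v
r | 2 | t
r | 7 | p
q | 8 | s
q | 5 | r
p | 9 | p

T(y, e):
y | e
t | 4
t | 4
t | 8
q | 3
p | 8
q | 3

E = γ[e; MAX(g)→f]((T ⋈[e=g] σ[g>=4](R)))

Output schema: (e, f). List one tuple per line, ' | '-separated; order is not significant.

Stepwise |·|:
  T → 6
  R → 5
  σ[g>=4](R) → 4
  (T ⋈[e=g] σ[g>=4](R)) → 2
  γ[e; MAX(g)→f]((T ⋈[e=g] σ[g>=4](R))) → 1

== RESULT ==
e | f
8 | 8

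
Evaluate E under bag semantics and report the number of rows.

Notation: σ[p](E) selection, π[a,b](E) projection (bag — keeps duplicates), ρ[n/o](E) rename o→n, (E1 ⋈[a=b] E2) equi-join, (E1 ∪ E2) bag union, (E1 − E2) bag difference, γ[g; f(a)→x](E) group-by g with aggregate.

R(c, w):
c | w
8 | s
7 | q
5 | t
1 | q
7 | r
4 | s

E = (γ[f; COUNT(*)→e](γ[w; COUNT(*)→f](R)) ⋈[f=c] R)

Stepwise |·|:
  R → 6
  γ[w; COUNT(*)→f](R) → 4
  γ[f; COUNT(*)→e](γ[w; COUNT(*)→f](R)) → 2
  R → 6
  (γ[f; COUNT(*)→e](γ[w; COUNT(*)→f](R)) ⋈[f=c] R) → 1

|E| = 1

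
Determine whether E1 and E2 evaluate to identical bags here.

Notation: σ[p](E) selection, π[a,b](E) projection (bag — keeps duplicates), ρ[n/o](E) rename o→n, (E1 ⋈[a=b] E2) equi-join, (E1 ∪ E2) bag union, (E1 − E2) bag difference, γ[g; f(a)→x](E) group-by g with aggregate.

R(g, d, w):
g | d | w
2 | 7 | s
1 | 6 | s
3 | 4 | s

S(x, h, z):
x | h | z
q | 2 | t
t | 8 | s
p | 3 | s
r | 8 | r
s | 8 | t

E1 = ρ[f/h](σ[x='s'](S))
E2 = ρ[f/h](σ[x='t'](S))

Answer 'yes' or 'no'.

E1 subexpression sizes:
  S → 5
  σ[x='s'](S) → 1
  ρ[f/h](σ[x='s'](S)) → 1
E2 subexpression sizes:
  S → 5
  σ[x='t'](S) → 1
  ρ[f/h](σ[x='t'](S)) → 1

E1 result:
x | f | z
s | 8 | t
E2 result:
x | f | z
t | 8 | s
Witness: ('s', 8, 't') appears 1× in E1 but 0× in E2.

no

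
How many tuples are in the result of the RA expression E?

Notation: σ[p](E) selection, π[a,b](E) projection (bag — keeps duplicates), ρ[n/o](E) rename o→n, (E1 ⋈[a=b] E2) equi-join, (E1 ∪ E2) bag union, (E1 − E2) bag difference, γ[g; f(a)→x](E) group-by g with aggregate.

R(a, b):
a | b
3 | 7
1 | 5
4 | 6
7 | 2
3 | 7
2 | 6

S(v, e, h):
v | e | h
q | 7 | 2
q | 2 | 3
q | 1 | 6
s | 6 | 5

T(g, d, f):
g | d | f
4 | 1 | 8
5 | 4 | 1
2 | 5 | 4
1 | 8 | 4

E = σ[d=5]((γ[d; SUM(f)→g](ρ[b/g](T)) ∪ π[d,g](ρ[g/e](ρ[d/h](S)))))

Stepwise |·|:
  T → 4
  ρ[b/g](T) → 4
  γ[d; SUM(f)→g](ρ[b/g](T)) → 4
  S → 4
  ρ[d/h](S) → 4
  ρ[g/e](ρ[d/h](S)) → 4
  π[d,g](ρ[g/e](ρ[d/h](S))) → 4
  (γ[d; SUM(f)→g](ρ[b/g](T)) ∪ π[d,g](ρ[g/e](ρ[d/h](S)))) → 8
  σ[d=5]((γ[d; SUM(f)→g](ρ[b/g](T)) ∪ π[d,g](ρ[g/e](ρ[d/h](S))))) → 2

|E| = 2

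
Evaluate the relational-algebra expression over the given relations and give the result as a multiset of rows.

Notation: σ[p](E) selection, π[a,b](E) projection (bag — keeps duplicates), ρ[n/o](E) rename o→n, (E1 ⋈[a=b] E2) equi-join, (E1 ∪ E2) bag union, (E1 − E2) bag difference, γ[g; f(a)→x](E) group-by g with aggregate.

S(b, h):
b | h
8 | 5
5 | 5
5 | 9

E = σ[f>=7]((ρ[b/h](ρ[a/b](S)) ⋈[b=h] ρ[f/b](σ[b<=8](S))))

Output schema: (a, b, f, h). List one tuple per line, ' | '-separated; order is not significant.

Per-node cardinality:
  S → 3
  ρ[a/b](S) → 3
  ρ[b/h](ρ[a/b](S)) → 3
  S → 3
  σ[b<=8](S) → 3
  ρ[f/b](σ[b<=8](S)) → 3
  (ρ[b/h](ρ[a/b](S)) ⋈[b=h] ρ[f/b](σ[b<=8](S))) → 5
  σ[f>=7]((ρ[b/h](ρ[a/b](S)) ⋈[b=h] ρ[f/b](σ[b<=8](S)))) → 2

== RESULT ==
a | b | f | h
5 | 5 | 8 | 5
8 | 5 | 8 | 5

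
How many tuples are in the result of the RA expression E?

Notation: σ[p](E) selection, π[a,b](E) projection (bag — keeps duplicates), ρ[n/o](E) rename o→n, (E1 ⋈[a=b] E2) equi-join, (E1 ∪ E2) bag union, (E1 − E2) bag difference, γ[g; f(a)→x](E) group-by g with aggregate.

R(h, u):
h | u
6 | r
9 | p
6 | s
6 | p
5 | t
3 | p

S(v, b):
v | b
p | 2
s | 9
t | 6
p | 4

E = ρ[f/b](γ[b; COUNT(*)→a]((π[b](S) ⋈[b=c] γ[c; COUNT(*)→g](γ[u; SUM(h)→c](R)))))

Row counts bottom-up:
  S → 4
  π[b](S) → 4
  R → 6
  γ[u; SUM(h)→c](R) → 4
  γ[c; COUNT(*)→g](γ[u; SUM(h)→c](R)) → 3
  (π[b](S) ⋈[b=c] γ[c; COUNT(*)→g](γ[u; SUM(h)→c](R))) → 1
  γ[b; COUNT(*)→a]((π[b](S) ⋈[b=c] γ[c; COUNT(*)→g](γ[u; SUM(h)→c](R)))) → 1
  ρ[f/b](γ[b; COUNT(*)→a]((π[b](S) ⋈[b=c] γ[c; COUNT(*)→g](γ[u; SUM(h)→c](R))))) → 1

|E| = 1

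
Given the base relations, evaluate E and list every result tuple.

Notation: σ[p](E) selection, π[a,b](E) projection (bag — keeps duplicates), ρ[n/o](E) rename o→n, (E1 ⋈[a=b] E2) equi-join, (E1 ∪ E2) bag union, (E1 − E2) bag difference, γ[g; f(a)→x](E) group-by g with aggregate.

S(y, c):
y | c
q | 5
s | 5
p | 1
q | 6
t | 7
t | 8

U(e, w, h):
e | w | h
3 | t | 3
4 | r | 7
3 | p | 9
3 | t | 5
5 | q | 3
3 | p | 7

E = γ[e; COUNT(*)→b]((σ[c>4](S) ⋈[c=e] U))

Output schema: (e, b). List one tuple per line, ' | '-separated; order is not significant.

Per-node cardinality:
  S → 6
  σ[c>4](S) → 5
  U → 6
  (σ[c>4](S) ⋈[c=e] U) → 2
  γ[e; COUNT(*)→b]((σ[c>4](S) ⋈[c=e] U)) → 1

== RESULT ==
e | b
5 | 2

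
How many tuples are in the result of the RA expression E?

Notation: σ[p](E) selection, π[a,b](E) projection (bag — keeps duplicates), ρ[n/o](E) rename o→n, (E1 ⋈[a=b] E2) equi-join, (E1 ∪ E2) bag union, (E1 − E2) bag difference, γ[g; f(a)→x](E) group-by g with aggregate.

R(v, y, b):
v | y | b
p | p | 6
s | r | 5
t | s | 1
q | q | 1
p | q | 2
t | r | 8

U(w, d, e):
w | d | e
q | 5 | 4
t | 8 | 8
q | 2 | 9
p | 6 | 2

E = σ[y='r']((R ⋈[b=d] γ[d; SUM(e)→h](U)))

Subexpression sizes:
  R → 6
  U → 4
  γ[d; SUM(e)→h](U) → 4
  (R ⋈[b=d] γ[d; SUM(e)→h](U)) → 4
  σ[y='r']((R ⋈[b=d] γ[d; SUM(e)→h](U))) → 2

|E| = 2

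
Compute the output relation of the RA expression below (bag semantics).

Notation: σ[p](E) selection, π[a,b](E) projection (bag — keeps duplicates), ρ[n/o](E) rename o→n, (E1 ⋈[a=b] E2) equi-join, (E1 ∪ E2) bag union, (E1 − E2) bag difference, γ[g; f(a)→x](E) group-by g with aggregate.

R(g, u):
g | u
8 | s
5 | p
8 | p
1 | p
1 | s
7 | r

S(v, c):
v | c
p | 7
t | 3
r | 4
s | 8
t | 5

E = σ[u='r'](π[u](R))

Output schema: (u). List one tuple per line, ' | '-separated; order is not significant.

Stepwise |·|:
  R → 6
  π[u](R) → 6
  σ[u='r'](π[u](R)) → 1

== RESULT ==
u
r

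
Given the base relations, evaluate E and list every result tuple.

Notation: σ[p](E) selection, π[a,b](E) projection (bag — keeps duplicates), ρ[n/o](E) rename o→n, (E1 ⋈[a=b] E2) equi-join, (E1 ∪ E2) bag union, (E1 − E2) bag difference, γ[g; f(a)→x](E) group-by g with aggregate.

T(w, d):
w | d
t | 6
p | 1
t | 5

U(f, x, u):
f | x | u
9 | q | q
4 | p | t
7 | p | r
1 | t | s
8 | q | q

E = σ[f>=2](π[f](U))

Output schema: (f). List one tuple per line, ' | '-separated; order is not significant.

Per-node cardinality:
  U → 5
  π[f](U) → 5
  σ[f>=2](π[f](U)) → 4

== RESULT ==
f
4
7
8
9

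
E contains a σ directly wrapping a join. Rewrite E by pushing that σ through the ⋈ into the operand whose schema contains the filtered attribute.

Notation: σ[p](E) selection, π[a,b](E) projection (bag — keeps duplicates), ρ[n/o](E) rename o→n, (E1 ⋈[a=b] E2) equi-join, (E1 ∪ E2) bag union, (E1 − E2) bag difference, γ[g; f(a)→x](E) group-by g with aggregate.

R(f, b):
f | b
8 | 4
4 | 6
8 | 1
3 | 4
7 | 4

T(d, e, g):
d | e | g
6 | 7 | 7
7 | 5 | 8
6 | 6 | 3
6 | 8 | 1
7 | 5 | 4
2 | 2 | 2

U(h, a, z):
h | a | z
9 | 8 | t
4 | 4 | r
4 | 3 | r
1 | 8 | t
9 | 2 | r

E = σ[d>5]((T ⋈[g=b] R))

σ filters on d, owned by the left side.
E' = (σ[d>5](T) ⋈[g=b] R)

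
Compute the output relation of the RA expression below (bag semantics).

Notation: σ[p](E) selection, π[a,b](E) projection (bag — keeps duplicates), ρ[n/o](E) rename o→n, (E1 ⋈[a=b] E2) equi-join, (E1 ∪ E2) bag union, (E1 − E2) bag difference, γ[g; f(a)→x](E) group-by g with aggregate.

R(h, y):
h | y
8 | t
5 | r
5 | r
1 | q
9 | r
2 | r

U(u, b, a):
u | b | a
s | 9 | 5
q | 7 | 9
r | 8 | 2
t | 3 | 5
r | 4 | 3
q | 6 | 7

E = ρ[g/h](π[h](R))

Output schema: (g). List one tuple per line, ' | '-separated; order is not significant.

Stepwise |·|:
  R → 6
  π[h](R) → 6
  ρ[g/h](π[h](R)) → 6

== RESULT ==
g
1
2
5
5
8
9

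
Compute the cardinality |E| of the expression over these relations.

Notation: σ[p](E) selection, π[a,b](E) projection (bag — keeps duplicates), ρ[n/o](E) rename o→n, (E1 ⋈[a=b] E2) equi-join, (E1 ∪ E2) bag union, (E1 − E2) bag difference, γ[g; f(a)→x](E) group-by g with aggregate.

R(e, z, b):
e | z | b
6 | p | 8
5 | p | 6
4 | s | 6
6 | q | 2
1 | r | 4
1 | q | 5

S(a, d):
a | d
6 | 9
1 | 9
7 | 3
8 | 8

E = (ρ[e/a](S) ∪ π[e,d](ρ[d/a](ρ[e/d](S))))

Stepwise |·|:
  S → 4
  ρ[e/a](S) → 4
  S → 4
  ρ[e/d](S) → 4
  ρ[d/a](ρ[e/d](S)) → 4
  π[e,d](ρ[d/a](ρ[e/d](S))) → 4
  (ρ[e/a](S) ∪ π[e,d](ρ[d/a](ρ[e/d](S)))) → 8

|E| = 8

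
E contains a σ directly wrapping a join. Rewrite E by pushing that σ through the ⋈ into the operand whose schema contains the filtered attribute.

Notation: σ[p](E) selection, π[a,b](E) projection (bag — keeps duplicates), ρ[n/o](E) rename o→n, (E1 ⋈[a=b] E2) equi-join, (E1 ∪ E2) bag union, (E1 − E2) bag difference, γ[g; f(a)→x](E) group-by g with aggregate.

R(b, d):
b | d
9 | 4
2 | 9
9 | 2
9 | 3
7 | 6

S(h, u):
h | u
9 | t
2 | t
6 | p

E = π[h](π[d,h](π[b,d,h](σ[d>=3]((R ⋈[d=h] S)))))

σ filters on d, owned by the left side.
E' = π[h](π[d,h](π[b,d,h]((σ[d>=3](R) ⋈[d=h] S))))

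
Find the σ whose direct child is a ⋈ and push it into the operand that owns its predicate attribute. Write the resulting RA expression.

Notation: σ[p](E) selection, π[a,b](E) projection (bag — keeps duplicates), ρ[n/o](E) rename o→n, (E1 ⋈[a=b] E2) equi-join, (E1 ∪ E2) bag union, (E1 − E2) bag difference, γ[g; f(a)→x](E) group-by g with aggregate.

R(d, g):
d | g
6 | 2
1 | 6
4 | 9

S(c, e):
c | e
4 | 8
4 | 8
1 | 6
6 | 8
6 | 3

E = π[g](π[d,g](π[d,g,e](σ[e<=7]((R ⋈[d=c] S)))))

σ filters on e, owned by the right side.
E' = π[g](π[d,g](π[d,g,e]((R ⋈[d=c] σ[e<=7](S)))))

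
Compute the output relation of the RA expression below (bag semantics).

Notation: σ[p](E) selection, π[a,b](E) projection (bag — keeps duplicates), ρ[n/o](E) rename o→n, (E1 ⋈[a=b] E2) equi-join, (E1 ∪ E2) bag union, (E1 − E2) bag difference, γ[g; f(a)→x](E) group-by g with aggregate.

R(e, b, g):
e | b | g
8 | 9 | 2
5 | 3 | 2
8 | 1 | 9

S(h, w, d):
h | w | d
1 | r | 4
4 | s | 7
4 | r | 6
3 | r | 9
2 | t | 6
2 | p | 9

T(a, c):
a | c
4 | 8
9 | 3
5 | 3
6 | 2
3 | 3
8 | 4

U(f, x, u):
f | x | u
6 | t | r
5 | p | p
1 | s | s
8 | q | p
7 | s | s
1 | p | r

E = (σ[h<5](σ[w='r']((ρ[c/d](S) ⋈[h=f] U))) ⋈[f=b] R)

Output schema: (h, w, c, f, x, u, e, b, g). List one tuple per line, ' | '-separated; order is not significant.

Row counts bottom-up:
  S → 6
  ρ[c/d](S) → 6
  U → 6
  (ρ[c/d](S) ⋈[h=f] U) → 2
  σ[w='r']((ρ[c/d](S) ⋈[h=f] U)) → 2
  σ[h<5](σ[w='r']((ρ[c/d](S) ⋈[h=f] U))) → 2
  R → 3
  (σ[h<5](σ[w='r']((ρ[c/d](S) ⋈[h=f] U))) ⋈[f=b] R) → 2

== RESULT ==
h | w | c | f | x | u | e | b | g
1 | r | 4 | 1 | p | r | 8 | 1 | 9
1 | r | 4 | 1 | s | s | 8 | 1 | 9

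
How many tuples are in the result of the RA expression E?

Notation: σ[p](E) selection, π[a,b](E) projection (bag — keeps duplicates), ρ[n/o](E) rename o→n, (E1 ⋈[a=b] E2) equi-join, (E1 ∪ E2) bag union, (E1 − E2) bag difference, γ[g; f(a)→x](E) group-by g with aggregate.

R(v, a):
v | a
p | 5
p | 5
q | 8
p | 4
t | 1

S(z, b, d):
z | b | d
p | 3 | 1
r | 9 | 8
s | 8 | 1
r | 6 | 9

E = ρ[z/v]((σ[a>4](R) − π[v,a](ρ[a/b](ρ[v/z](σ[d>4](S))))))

Per-node cardinality:
  R → 5
  σ[a>4](R) → 3
  S → 4
  σ[d>4](S) → 2
  ρ[v/z](σ[d>4](S)) → 2
  ρ[a/b](ρ[v/z](σ[d>4](S))) → 2
  π[v,a](ρ[a/b](ρ[v/z](σ[d>4](S)))) → 2
  (σ[a>4](R) − π[v,a](ρ[a/b](ρ[v/z](σ[d>4](S))))) → 3
  ρ[z/v]((σ[a>4](R) − π[v,a](ρ[a/b](ρ[v/z](σ[d>4](S)))))) → 3

|E| = 3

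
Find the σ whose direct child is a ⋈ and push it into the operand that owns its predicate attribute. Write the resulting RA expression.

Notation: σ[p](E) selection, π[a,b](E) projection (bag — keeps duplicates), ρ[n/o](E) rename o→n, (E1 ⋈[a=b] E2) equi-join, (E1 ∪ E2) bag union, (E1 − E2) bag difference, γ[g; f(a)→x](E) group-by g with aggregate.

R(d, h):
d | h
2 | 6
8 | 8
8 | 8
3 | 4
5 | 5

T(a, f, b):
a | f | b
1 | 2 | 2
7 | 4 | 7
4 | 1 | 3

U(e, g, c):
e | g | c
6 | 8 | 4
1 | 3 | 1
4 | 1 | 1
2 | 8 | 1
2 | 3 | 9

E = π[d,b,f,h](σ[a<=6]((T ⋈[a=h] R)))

σ filters on a, owned by the left side.
E' = π[d,b,f,h]((σ[a<=6](T) ⋈[a=h] R))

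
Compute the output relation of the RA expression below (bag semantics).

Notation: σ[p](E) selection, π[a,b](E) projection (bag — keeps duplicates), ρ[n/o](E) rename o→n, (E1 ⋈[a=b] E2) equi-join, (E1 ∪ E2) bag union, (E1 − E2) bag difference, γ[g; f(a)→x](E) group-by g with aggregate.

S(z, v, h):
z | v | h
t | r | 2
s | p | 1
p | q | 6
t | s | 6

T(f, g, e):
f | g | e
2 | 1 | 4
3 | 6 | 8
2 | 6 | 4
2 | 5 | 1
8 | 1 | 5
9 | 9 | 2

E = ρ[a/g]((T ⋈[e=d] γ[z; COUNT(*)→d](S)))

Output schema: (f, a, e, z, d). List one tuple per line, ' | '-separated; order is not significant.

Row counts bottom-up:
  T → 6
  S → 4
  γ[z; COUNT(*)→d](S) → 3
  (T ⋈[e=d] γ[z; COUNT(*)→d](S)) → 3
  ρ[a/g]((T ⋈[e=d] γ[z; COUNT(*)→d](S))) → 3

== RESULT ==
f | a | e | z | d
2 | 5 | 1 | p | 1
2 | 5 | 1 | s | 1
9 | 9 | 2 | t | 2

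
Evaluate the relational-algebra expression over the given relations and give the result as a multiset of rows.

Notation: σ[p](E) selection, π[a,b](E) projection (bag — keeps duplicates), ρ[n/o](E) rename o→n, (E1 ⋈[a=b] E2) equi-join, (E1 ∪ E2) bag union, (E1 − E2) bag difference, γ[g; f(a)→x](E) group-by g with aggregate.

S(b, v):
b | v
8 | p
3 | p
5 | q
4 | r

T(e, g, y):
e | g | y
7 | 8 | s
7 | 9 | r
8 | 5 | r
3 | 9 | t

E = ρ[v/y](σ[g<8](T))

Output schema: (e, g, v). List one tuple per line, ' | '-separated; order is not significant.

Stepwise |·|:
  T → 4
  σ[g<8](T) → 1
  ρ[v/y](σ[g<8](T)) → 1

== RESULT ==
e | g | v
8 | 5 | r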